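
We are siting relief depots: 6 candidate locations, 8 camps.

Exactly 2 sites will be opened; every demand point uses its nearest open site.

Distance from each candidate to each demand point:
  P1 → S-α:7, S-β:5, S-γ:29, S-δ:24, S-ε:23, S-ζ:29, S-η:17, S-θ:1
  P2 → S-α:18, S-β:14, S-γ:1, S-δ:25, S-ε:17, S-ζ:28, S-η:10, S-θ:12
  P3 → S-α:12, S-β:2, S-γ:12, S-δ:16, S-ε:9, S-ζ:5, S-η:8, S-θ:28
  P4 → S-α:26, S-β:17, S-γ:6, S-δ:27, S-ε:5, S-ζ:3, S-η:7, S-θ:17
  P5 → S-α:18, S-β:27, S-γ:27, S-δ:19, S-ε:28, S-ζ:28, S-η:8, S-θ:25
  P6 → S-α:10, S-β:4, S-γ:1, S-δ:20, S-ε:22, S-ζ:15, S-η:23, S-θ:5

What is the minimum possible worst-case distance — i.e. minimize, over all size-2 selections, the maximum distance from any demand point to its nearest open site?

Open {P1, P3}.
  Farthest demand point is S-δ at distance 16 (to P3); all others are ≤ 16.
With {P2, P3} the worst case is 16.
With {P3, P6} the worst case is 16.
No size-2 selection achieves below 16.

16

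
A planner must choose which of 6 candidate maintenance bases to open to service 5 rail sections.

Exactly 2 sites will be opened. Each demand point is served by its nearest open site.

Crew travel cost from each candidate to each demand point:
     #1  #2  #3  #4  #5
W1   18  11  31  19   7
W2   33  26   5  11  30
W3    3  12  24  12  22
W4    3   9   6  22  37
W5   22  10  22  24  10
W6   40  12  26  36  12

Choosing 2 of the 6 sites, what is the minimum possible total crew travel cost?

44

Open {W1, W4}.
  #1→W4 3, #2→W4 9, #3→W4 6, #4→W1 19, #5→W1 7  ⇒ total 44.
Compare {W4, W5}: total 50.
Compare {W1, W2}: total 52.
No size-2 selection does better; minimum is 44.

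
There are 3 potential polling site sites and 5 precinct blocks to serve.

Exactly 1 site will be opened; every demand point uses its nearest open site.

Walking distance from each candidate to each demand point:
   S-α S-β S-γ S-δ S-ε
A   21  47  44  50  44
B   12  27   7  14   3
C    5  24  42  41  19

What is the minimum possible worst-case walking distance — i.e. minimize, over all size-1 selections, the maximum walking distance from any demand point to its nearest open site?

27

Open {B}.
  Farthest demand point is S-β at walking distance 27 (to B); all others are ≤ 27.
With {C} the worst case is 42.
With {A} the worst case is 50.
No size-1 selection achieves below 27.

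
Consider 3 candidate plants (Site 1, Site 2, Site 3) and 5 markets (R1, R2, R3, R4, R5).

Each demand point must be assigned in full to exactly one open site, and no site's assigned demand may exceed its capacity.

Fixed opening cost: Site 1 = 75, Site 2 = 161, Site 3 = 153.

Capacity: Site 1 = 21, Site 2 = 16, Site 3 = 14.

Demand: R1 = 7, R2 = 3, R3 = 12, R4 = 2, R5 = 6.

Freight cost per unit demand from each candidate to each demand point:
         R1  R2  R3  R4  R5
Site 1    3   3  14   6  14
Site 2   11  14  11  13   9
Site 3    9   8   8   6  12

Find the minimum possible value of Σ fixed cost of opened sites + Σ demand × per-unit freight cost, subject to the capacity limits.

450

Open {Site 1, Site 3}; cheapest assignment that respects the capacities:
  Site 1 (cap 21, load 18): R1, R2, R4, R5 — cost 7×3 + 3×3 + 2×6 + 6×14 = 126
  Site 3 (cap 14, load 12): R3 — cost 12×8 = 96
  Shipping 222, fixed 228 → total 450.
  Any other capacity-feasible assignment to {Site 1, Site 3} ships for at least 222.
Compare {Site 1, Site 2}: its best feasible assignment gives total 494.
Compare {Site 1, Site 2, Site 3}: its best feasible assignment gives total 581.
Every other set of open sites that can feasibly serve all demand totals ≥ 494 even under its best assignment. Minimum: 450.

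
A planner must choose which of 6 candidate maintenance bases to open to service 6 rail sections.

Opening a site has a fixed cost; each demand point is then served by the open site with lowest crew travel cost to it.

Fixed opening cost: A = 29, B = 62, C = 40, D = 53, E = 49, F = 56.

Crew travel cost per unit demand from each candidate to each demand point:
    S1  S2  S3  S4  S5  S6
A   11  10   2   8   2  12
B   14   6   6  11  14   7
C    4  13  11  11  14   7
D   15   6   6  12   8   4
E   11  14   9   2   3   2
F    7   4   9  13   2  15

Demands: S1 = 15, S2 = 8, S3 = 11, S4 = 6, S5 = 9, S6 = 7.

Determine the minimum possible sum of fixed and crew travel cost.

324

Open {A, C, E}: assign each demand point to its cheapest open site.
  S1→C 15×4=60, S2→A 8×10=80, S3→A 11×2=22, S4→E 6×2=12, S5→A 9×2=18, S6→E 7×2=14
  crew travel cost 206, fixed 118 → total 324.
Compare {A, C, E, F}: crew travel cost 158 + fixed 174 = 332.
Compare {A, E, F}: crew travel cost 203 + fixed 134 = 337.
Compare {A, C, D, E}: crew travel cost 174 + fixed 171 = 345.
All other subsets cost ≥ 332. Minimum total cost: 324.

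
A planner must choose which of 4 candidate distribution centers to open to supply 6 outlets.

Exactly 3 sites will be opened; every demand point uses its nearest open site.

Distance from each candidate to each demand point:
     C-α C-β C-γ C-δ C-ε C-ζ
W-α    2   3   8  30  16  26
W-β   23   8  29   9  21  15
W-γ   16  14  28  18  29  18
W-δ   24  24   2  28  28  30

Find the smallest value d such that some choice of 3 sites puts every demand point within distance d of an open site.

Open {W-α, W-β, W-γ}.
  Farthest demand point is C-ε at distance 16 (to W-α); all others are ≤ 16.
With {W-α, W-β, W-δ} the worst case is 16.
With {W-α, W-γ, W-δ} the worst case is 18.
No size-3 selection achieves below 16.

16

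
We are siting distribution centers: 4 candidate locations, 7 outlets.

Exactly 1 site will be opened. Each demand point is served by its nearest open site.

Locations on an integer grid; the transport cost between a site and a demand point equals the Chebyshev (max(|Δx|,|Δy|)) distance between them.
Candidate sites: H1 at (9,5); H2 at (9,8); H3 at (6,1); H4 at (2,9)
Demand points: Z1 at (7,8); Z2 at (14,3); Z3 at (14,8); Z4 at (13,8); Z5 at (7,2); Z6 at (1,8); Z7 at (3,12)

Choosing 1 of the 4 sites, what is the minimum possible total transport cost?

35

Open {H1}.
  Z1→H1 3, Z2→H1 5, Z3→H1 5, Z4→H1 4, Z5→H1 3, Z6→H1 8, Z7→H1 7  ⇒ total 35.
Compare {H2}: total 36.
Compare {H3}: total 49.
No size-1 selection does better; minimum is 35.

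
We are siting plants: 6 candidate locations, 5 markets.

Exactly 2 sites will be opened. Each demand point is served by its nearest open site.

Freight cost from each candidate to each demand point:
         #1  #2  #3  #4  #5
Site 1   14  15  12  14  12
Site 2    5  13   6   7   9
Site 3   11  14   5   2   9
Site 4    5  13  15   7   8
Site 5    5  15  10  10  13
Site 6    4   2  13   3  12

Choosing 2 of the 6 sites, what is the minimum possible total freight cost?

Open {Site 3, Site 6}.
  #1→Site 6 4, #2→Site 6 2, #3→Site 3 5, #4→Site 3 2, #5→Site 3 9  ⇒ total 22.
Compare {Site 2, Site 6}: total 24.
Compare {Site 4, Site 6}: total 30.
No size-2 selection does better; minimum is 22.

22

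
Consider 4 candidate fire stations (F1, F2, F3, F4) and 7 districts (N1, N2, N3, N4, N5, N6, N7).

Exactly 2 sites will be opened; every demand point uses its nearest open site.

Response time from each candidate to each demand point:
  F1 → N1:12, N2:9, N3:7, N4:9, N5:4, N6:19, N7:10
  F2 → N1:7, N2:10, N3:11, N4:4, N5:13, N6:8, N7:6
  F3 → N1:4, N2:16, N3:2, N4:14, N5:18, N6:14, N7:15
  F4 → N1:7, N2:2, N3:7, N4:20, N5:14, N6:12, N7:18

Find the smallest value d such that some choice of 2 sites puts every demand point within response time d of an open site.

Open {F1, F2}.
  Farthest demand point is N2 at response time 9 (to F1); all others are ≤ 9.
With {F1, F4} the worst case is 12.
With {F2, F3} the worst case is 13.
No size-2 selection achieves below 9.

9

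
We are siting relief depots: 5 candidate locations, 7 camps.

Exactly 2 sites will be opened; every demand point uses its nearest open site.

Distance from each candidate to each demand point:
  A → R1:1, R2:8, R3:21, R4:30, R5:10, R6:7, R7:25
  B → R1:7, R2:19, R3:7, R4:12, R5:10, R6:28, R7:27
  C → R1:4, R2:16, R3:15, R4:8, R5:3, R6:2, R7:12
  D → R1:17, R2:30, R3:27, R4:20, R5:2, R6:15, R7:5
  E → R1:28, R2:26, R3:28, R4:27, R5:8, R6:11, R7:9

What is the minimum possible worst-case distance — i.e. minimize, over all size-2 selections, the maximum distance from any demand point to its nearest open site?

Open {A, C}.
  Farthest demand point is R3 at distance 15 (to C); all others are ≤ 15.
With {B, C} the worst case is 16.
With {C, D} the worst case is 16.
No size-2 selection achieves below 15.

15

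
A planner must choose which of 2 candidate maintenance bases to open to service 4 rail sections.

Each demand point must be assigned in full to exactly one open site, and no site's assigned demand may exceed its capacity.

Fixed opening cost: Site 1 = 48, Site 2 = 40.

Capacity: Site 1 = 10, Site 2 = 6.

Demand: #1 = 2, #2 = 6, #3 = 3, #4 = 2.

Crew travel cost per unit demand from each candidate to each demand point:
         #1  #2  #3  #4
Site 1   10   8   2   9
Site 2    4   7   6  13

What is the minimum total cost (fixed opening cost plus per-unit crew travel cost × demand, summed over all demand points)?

Open {Site 1, Site 2}; cheapest assignment that respects the capacities:
  Site 1 (cap 10, load 7): #1, #3, #4 — cost 2×10 + 3×2 + 2×9 = 44
  Site 2 (cap 6, load 6): #2 — cost 6×7 = 42
  Shipping 86, fixed 88 → total 174.
  Any other capacity-feasible assignment to {Site 1, Site 2} ships for at least 86.
Total demand is 13 and no other set of sites has combined capacity ≥ 13, so {Site 1, Site 2} is the only feasible choice of open sites. Minimum: 174.

174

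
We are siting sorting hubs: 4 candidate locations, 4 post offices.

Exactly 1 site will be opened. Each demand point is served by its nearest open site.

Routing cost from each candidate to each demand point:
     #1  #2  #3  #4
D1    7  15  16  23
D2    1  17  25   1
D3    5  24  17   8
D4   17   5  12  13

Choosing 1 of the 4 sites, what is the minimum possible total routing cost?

Open {D2}.
  #1→D2 1, #2→D2 17, #3→D2 25, #4→D2 1  ⇒ total 44.
Compare {D4}: total 47.
Compare {D3}: total 54.
No size-1 selection does better; minimum is 44.

44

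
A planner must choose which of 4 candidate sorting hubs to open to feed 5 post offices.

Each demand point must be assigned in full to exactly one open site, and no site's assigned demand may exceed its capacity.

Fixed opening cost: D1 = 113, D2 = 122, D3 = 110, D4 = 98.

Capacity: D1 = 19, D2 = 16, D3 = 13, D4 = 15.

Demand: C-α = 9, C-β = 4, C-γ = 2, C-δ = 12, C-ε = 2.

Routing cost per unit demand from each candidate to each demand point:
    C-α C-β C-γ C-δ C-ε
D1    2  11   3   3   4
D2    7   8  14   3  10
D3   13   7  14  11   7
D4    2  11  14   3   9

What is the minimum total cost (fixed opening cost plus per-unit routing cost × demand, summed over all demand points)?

323

Open {D1, D4}; cheapest assignment that respects the capacities:
  D1 (cap 19, load 16): C-γ, C-δ, C-ε — cost 2×3 + 12×3 + 2×4 = 50
  D4 (cap 15, load 13): C-α, C-β — cost 9×2 + 4×11 = 62
  Shipping 112, fixed 211 → total 323.
  Any other capacity-feasible assignment to {D1, D4} ships for at least 112.
Compare {D1, D2}: its best feasible assignment gives total 335.
Compare {D2, D4}: its best feasible assignment gives total 352.
Every other set of open sites that can feasibly serve all demand totals ≥ 335 even under its best assignment. Minimum: 323.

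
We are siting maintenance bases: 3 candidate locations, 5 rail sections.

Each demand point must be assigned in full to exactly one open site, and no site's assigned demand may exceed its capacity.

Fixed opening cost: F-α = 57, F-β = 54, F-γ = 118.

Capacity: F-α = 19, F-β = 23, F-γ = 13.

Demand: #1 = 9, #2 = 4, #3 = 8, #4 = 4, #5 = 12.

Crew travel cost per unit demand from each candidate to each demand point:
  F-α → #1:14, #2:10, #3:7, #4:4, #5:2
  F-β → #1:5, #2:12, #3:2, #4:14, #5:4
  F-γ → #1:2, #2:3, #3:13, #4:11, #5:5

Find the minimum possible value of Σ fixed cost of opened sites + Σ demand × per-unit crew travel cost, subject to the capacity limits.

260

Open {F-α, F-β}; cheapest assignment that respects the capacities:
  F-α (cap 19, load 16): #4, #5 — cost 4×4 + 12×2 = 40
  F-β (cap 23, load 21): #1, #2, #3 — cost 9×5 + 4×12 + 8×2 = 109
  Shipping 149, fixed 111 → total 260.
  Any other capacity-feasible assignment to {F-α, F-β} ships for at least 149.
Compare {F-α, F-β, F-γ}: its best feasible assignment gives total 315.
Every other set of open sites that can feasibly serve all demand totals ≥ 315 even under its best assignment. Minimum: 260.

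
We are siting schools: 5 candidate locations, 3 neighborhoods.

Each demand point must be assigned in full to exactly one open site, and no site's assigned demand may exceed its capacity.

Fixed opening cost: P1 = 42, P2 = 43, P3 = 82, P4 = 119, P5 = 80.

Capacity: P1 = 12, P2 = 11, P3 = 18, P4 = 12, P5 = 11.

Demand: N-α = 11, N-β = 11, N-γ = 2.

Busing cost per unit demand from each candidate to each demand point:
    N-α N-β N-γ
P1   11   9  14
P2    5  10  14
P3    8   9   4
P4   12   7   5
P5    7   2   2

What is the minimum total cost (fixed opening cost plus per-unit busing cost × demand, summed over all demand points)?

Open {P1, P2, P5}; cheapest assignment that respects the capacities:
  P1 (cap 12, load 2): N-γ — cost 2×14 = 28
  P2 (cap 11, load 11): N-α — cost 11×5 = 55
  P5 (cap 11, load 11): N-β — cost 11×2 = 22
  Shipping 105, fixed 165 → total 270.
  Any other capacity-feasible assignment to {P1, P2, P5} ships for at least 105.
Compare {P3, P5}: its best feasible assignment gives total 280.
Compare {P2, P3}: its best feasible assignment gives total 287.
Every other set of open sites that can feasibly serve all demand totals ≥ 280 even under its best assignment. Minimum: 270.

270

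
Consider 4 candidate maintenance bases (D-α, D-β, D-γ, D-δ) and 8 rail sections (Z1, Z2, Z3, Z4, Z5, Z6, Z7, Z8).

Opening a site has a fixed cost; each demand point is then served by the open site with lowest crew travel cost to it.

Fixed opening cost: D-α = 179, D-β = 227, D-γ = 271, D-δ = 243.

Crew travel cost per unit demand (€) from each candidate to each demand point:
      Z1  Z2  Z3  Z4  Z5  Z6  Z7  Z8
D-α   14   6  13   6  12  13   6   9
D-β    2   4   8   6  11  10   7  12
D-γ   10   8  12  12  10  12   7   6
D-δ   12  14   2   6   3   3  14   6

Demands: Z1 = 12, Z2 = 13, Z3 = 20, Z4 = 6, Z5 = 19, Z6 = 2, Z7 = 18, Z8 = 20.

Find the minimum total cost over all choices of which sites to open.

931

Open {D-β, D-δ}: assign each demand point to its cheapest open site.
  Z1→D-β 12×2=24, Z2→D-β 13×4=52, Z3→D-δ 20×2=40, Z4→D-β 6×6=36, Z5→D-δ 19×3=57, Z6→D-δ 2×3=6, Z7→D-β 18×7=126, Z8→D-δ 20×6=120
  crew travel cost 461, fixed 470 → total 931.
Compare {D-α, D-δ}: crew travel cost 589 + fixed 422 = 1011.
Compare {D-δ}: crew travel cost 837 + fixed 243 = 1080.
Compare {D-α, D-β, D-δ}: crew travel cost 443 + fixed 649 = 1092.
All other subsets cost ≥ 1011. Minimum total cost: 931.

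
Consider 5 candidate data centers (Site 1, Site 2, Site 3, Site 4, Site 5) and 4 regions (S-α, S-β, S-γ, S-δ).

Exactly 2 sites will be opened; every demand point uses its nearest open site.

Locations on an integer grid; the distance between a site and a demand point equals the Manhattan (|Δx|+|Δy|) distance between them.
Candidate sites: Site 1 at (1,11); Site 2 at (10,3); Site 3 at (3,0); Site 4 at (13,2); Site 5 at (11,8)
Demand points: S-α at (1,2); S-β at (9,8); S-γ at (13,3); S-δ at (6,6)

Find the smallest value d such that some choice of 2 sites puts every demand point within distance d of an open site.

Open {Site 2, Site 3}.
  Farthest demand point is S-δ at distance 7 (to Site 2); all others are ≤ 7.
With {Site 3, Site 5} the worst case is 7.
With {Site 1, Site 2} the worst case is 9.
No size-2 selection achieves below 7.

7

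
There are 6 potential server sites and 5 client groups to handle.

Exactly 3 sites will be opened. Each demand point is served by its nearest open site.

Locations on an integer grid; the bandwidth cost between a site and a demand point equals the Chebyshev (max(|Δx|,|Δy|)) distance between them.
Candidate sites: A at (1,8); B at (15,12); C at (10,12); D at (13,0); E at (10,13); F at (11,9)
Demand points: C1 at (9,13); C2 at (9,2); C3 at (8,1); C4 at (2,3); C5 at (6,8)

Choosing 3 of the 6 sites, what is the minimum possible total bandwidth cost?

Open {A, C, D}.
  C1→C 1, C2→D 4, C3→D 5, C4→A 5, C5→C 4  ⇒ total 19.
Compare {A, D, E}: total 20.
Compare {A, D, F}: total 23.
No size-3 selection does better; minimum is 19.

19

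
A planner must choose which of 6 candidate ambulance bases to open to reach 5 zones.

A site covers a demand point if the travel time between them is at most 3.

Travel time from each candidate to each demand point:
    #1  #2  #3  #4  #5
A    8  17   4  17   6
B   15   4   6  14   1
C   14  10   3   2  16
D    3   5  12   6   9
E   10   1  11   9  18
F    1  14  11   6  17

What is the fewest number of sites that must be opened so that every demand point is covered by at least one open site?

Coverage sets (demand points within 3 of each site):
  A: {}
  B: {#5}
  C: {#3, #4}
  D: {#1}
  E: {#2}
  F: {#1}
No 3 sites suffice: every size-3 union leaves at least one demand point uncovered.
But {B, C, D, E} covers everything, so the minimum is 4.

4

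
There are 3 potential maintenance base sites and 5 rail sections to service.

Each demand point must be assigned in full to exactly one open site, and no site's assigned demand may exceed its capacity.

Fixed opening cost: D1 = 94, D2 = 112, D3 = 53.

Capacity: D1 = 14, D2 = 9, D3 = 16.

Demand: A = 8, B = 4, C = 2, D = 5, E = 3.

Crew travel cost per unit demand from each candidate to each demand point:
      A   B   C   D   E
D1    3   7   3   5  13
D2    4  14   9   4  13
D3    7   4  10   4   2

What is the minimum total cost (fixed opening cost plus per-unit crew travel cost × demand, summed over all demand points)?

Open {D1, D3}; cheapest assignment that respects the capacities:
  D1 (cap 14, load 10): A, C — cost 8×3 + 2×3 = 30
  D3 (cap 16, load 12): B, D, E — cost 4×4 + 5×4 + 3×2 = 42
  Shipping 72, fixed 147 → total 219.
  Any other capacity-feasible assignment to {D1, D3} ships for at least 72.
Compare {D2, D3}: its best feasible assignment gives total 259.
Compare {D1, D2}: its best feasible assignment gives total 323.
Every other set of open sites that can feasibly serve all demand totals ≥ 259 even under its best assignment. Minimum: 219.

219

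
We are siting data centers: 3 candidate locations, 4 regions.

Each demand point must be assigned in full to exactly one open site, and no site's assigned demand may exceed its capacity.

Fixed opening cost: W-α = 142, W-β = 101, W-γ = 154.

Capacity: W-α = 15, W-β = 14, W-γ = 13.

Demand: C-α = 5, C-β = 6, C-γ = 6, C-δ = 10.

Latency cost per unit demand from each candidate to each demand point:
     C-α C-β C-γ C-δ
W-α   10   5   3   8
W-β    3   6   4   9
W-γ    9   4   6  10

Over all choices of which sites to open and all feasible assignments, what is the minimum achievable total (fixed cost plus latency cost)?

433

Open {W-α, W-β}; cheapest assignment that respects the capacities:
  W-α (cap 15, load 15): C-α, C-δ — cost 5×10 + 10×8 = 130
  W-β (cap 14, load 12): C-β, C-γ — cost 6×6 + 6×4 = 60
  Shipping 190, fixed 243 → total 433.
  Any other capacity-feasible assignment to {W-α, W-β} ships for at least 190.
Compare {W-α, W-γ}: its best feasible assignment gives total 486.
Compare {W-α, W-β, W-γ}: its best feasible assignment gives total 540.
Every other set of open sites that can feasibly serve all demand totals ≥ 486 even under its best assignment. Minimum: 433.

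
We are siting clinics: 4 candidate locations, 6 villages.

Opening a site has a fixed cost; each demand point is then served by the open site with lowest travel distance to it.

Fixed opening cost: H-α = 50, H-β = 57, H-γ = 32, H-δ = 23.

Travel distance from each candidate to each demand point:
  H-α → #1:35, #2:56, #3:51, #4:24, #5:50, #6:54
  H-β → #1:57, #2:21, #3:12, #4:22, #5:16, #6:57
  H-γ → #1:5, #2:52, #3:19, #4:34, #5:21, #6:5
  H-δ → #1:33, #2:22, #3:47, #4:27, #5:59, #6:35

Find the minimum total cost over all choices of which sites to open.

154

Open {H-γ, H-δ}: assign each demand point to its cheapest open site.
  #1→H-γ 5, #2→H-δ 22, #3→H-γ 19, #4→H-δ 27, #5→H-γ 21, #6→H-γ 5
  travel distance 99, fixed 55 → total 154.
Compare {H-γ}: travel distance 136 + fixed 32 = 168.
Compare {H-β, H-γ}: travel distance 81 + fixed 89 = 170.
Compare {H-β, H-γ, H-δ}: travel distance 81 + fixed 112 = 193.
All other subsets cost ≥ 168. Minimum total cost: 154.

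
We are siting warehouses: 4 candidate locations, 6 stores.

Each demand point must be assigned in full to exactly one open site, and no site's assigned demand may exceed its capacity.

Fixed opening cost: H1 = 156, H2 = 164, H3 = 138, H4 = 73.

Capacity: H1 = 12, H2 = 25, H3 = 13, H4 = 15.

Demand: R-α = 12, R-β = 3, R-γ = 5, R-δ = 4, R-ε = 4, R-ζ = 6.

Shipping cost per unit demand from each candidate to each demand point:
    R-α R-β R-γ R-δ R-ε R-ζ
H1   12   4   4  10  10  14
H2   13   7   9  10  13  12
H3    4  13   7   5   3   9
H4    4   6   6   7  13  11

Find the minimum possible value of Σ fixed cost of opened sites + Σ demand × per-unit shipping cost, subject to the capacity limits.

512

Open {H2, H4}; cheapest assignment that respects the capacities:
  H2 (cap 25, load 19): R-γ, R-δ, R-ε, R-ζ — cost 5×9 + 4×10 + 4×13 + 6×12 = 209
  H4 (cap 15, load 15): R-α, R-β — cost 12×4 + 3×6 = 66
  Shipping 275, fixed 237 → total 512.
  Any other capacity-feasible assignment to {H2, H4} ships for at least 275.
Compare {H1, H3, H4}: its best feasible assignment gives total 553.
Compare {H2, H3}: its best feasible assignment gives total 580.
Every other set of open sites that can feasibly serve all demand totals ≥ 553 even under its best assignment. Minimum: 512.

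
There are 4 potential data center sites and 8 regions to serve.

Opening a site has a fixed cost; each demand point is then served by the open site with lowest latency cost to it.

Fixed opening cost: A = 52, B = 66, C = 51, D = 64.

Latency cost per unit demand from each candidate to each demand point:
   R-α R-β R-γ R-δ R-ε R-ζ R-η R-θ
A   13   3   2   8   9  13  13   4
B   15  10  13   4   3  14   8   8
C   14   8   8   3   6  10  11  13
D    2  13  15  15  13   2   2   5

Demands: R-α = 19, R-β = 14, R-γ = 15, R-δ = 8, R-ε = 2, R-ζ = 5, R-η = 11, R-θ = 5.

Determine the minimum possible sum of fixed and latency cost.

360

Open {A, D}: assign each demand point to its cheapest open site.
  R-α→D 19×2=38, R-β→A 14×3=42, R-γ→A 15×2=30, R-δ→A 8×8=64, R-ε→A 2×9=18, R-ζ→D 5×2=10, R-η→D 11×2=22, R-θ→A 5×4=20
  latency cost 244, fixed 116 → total 360.
Compare {A, C, D}: latency cost 198 + fixed 167 = 365.
Compare {A, B, D}: latency cost 200 + fixed 182 = 382.
Compare {A, B, C, D}: latency cost 192 + fixed 233 = 425.
All other subsets cost ≥ 365. Minimum total cost: 360.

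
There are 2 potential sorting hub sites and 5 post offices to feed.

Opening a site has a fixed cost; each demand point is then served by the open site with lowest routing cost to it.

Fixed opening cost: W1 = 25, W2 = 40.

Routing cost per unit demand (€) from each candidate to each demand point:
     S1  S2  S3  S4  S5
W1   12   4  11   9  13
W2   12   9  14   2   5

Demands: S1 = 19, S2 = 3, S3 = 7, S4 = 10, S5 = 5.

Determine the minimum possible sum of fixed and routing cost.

427

Open {W1, W2}: assign each demand point to its cheapest open site.
  S1→W1 19×12=228, S2→W1 3×4=12, S3→W1 7×11=77, S4→W2 10×2=20, S5→W2 5×5=25
  routing cost 362, fixed 65 → total 427.
Compare {W2}: routing cost 398 + fixed 40 = 438.
Compare {W1}: routing cost 472 + fixed 25 = 497.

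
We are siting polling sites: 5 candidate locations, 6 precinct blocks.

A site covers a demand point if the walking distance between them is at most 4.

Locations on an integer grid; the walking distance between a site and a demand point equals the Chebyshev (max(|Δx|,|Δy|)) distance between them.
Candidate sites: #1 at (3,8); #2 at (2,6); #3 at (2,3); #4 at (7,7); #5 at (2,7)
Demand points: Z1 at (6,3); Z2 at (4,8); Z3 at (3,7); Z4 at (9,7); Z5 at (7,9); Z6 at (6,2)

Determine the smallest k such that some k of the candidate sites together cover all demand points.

Coverage sets (demand points within 4 of each site):
  #1: {Z2, Z3, Z5}
  #2: {Z1, Z2, Z3, Z6}
  #3: {Z1, Z3, Z6}
  #4: {Z1, Z2, Z3, Z4, Z5}
  #5: {Z1, Z2, Z3}
No single site covers all 6 demand points.
But {#2, #4} covers everything, so the minimum is 2.

2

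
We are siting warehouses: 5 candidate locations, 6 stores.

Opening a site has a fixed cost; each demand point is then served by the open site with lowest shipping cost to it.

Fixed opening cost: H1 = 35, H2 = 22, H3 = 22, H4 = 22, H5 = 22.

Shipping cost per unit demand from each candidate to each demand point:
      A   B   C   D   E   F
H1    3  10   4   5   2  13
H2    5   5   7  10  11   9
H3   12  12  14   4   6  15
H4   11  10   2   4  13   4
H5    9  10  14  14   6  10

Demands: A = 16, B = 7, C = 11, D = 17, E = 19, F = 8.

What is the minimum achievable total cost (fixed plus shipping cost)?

322

Open {H1, H2, H4}: assign each demand point to its cheapest open site.
  A→H1 16×3=48, B→H2 7×5=35, C→H4 11×2=22, D→H4 17×4=68, E→H1 19×2=38, F→H4 8×4=32
  shipping cost 243, fixed 79 → total 322.
Compare {H1, H4}: shipping cost 278 + fixed 57 = 335.
Compare {H1, H2, H3, H4}: shipping cost 243 + fixed 101 = 344.
Compare {H1, H2, H4, H5}: shipping cost 243 + fixed 101 = 344.
All other subsets cost ≥ 335. Minimum total cost: 322.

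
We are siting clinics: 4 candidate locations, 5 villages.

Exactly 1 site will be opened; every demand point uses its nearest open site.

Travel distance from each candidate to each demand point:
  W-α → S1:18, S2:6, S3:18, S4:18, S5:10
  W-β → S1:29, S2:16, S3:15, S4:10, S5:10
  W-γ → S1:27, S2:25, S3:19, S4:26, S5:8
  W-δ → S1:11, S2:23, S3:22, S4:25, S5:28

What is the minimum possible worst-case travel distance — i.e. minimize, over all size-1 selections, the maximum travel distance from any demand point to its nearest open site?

18

Open {W-α}.
  Farthest demand point is S1 at travel distance 18 (to W-α); all others are ≤ 18.
With {W-γ} the worst case is 27.
With {W-δ} the worst case is 28.
No size-1 selection achieves below 18.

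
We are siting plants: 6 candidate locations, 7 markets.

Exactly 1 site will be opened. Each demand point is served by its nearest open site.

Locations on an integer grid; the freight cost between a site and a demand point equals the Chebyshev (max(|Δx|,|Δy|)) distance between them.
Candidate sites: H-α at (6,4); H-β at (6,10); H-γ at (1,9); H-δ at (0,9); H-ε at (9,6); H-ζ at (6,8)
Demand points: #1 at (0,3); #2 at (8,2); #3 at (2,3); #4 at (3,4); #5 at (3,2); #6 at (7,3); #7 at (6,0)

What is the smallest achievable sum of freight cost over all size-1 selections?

23

Open {H-α}.
  #1→H-α 6, #2→H-α 2, #3→H-α 4, #4→H-α 3, #5→H-α 3, #6→H-α 1, #7→H-α 4  ⇒ total 23.
Compare {H-ζ}: total 40.
Compare {H-ε}: total 41.
No size-1 selection does better; minimum is 23.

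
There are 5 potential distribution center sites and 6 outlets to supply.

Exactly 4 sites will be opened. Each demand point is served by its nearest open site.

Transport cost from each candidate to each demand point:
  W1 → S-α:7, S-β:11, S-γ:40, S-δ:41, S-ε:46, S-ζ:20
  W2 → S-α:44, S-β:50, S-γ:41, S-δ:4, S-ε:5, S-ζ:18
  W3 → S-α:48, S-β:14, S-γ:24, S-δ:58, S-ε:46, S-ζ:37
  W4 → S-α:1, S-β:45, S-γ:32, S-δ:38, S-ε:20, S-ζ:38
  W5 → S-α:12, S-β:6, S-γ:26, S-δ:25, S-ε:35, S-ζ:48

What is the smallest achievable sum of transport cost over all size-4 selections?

58

Open {W2, W3, W4, W5}.
  S-α→W4 1, S-β→W5 6, S-γ→W3 24, S-δ→W2 4, S-ε→W2 5, S-ζ→W2 18  ⇒ total 58.
Compare {W1, W2, W4, W5}: total 60.
Compare {W1, W2, W3, W4}: total 63.
No size-4 selection does better; minimum is 58.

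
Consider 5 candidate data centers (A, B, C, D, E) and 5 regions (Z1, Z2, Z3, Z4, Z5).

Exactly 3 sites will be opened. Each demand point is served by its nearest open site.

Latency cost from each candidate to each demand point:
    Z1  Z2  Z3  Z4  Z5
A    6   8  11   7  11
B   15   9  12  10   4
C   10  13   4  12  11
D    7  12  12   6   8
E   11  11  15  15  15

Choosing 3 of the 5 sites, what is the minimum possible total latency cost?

29

Open {A, B, C}.
  Z1→A 6, Z2→A 8, Z3→C 4, Z4→A 7, Z5→B 4  ⇒ total 29.
Compare {B, C, D}: total 30.
Compare {A, C, D}: total 32.
No size-3 selection does better; minimum is 29.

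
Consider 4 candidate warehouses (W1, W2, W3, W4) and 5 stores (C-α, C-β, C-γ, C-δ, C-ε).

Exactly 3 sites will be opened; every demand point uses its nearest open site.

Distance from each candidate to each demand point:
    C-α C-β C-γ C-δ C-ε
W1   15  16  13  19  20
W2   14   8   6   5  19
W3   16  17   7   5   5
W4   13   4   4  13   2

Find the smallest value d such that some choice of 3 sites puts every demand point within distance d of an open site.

Open {W1, W2, W4}.
  Farthest demand point is C-α at distance 13 (to W4); all others are ≤ 13.
With {W1, W3, W4} the worst case is 13.
With {W2, W3, W4} the worst case is 13.
No size-3 selection achieves below 13.

13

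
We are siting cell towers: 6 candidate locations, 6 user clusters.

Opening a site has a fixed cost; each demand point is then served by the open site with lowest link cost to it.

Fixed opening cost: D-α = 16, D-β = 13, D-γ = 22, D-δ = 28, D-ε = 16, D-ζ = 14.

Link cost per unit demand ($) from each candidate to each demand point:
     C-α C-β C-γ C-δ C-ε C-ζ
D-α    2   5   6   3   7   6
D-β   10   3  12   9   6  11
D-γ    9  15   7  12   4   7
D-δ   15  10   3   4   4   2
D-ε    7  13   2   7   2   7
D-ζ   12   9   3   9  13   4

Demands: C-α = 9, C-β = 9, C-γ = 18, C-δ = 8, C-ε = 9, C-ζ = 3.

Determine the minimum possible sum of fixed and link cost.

186

Open {D-α, D-β, D-ε}: assign each demand point to its cheapest open site.
  C-α→D-α 9×2=18, C-β→D-β 9×3=27, C-γ→D-ε 18×2=36, C-δ→D-α 8×3=24, C-ε→D-ε 9×2=18, C-ζ→D-α 3×6=18
  link cost 141, fixed 45 → total 186.
Compare {D-α, D-ε}: link cost 159 + fixed 32 = 191.
Compare {D-α, D-β, D-ε, D-ζ}: link cost 135 + fixed 59 = 194.
Compare {D-α, D-ε, D-ζ}: link cost 153 + fixed 46 = 199.
All other subsets cost ≥ 191. Minimum total cost: 186.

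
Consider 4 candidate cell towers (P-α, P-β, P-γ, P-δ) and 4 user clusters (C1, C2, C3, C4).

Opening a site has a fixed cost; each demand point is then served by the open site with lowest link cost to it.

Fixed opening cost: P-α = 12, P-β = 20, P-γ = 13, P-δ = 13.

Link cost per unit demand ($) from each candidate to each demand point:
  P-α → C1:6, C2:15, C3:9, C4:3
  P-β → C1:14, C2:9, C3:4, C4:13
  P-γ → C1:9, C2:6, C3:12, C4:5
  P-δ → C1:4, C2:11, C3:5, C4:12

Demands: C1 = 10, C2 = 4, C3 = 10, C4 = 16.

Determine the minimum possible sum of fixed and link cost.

Open {P-α, P-γ, P-δ}: assign each demand point to its cheapest open site.
  C1→P-δ 10×4=40, C2→P-γ 4×6=24, C3→P-δ 10×5=50, C4→P-α 16×3=48
  link cost 162, fixed 38 → total 200.
Compare {P-α, P-δ}: link cost 182 + fixed 25 = 207.
Compare {P-α, P-β, P-δ}: link cost 164 + fixed 45 = 209.
Compare {P-α, P-β, P-γ, P-δ}: link cost 152 + fixed 58 = 210.
All other subsets cost ≥ 207. Minimum total cost: 200.

200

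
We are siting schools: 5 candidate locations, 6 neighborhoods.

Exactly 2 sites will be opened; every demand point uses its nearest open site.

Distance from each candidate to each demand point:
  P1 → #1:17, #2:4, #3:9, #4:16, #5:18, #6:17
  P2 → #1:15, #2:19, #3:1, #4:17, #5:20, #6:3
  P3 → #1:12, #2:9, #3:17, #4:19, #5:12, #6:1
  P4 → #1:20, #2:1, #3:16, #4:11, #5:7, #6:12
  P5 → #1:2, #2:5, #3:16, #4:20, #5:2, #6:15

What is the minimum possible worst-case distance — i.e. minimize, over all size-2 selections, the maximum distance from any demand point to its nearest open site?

Open {P2, P4}.
  Farthest demand point is #1 at distance 15 (to P2); all others are ≤ 15.
With {P1, P3} the worst case is 16.
With {P1, P5} the worst case is 16.
No size-2 selection achieves below 15.

15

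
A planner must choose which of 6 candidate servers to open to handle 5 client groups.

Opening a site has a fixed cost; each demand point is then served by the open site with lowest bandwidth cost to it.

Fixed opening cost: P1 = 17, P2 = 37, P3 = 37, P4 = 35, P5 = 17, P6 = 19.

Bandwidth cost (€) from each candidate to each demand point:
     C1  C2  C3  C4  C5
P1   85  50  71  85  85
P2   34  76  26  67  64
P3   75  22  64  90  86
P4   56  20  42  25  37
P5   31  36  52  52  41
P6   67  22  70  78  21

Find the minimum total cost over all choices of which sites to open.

Open {P4, P5}: assign each demand point to its cheapest open site.
  C1→P5 31, C2→P4 20, C3→P4 42, C4→P4 25, C5→P4 37
  bandwidth cost 155, fixed 52 → total 207.
Compare {P4, P5, P6}: bandwidth cost 139 + fixed 71 = 210.
Compare {P2, P4}: bandwidth cost 142 + fixed 72 = 214.
Compare {P5, P6}: bandwidth cost 178 + fixed 36 = 214.
All other subsets cost ≥ 210. Minimum total cost: 207.

207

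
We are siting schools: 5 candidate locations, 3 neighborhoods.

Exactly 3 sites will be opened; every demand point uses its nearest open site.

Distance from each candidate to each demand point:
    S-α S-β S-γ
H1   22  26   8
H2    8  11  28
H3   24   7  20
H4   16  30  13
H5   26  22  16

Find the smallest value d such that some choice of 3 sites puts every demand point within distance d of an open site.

Open {H1, H2, H3}.
  Farthest demand point is S-α at distance 8 (to H2); all others are ≤ 8.
With {H1, H2, H4} the worst case is 11.
With {H1, H2, H5} the worst case is 11.
No size-3 selection achieves below 8.

8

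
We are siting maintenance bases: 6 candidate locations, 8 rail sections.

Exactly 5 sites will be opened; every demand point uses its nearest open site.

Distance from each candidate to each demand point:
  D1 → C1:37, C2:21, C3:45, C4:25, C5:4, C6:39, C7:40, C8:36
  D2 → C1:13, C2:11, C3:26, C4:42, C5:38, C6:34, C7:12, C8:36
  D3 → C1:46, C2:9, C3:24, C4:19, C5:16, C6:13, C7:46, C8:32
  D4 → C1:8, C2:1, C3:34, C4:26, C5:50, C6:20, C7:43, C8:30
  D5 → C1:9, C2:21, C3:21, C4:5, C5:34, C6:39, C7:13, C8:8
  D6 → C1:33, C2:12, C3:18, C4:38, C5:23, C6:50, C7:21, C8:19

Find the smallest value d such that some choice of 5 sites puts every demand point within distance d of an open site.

Open {D1, D2, D3, D5, D6}.
  Farthest demand point is C3 at distance 18 (to D6); all others are ≤ 18.
With {D1, D3, D4, D5, D6} the worst case is 18.
With {D2, D3, D4, D5, D6} the worst case is 18.
No size-5 selection achieves below 18.

18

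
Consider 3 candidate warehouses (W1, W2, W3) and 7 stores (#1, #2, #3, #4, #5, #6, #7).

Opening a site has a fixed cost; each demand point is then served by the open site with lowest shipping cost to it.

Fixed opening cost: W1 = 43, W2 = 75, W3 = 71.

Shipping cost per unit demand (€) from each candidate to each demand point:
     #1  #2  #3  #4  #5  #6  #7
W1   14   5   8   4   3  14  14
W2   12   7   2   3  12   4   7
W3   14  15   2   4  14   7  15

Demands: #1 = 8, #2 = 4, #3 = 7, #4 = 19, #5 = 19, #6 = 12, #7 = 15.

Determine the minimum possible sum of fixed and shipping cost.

Open {W1, W2}: assign each demand point to its cheapest open site.
  #1→W2 8×12=96, #2→W1 4×5=20, #3→W2 7×2=14, #4→W2 19×3=57, #5→W1 19×3=57, #6→W2 12×4=48, #7→W2 15×7=105
  shipping cost 397, fixed 118 → total 515.
Compare {W1, W2, W3}: shipping cost 397 + fixed 189 = 586.
Compare {W2}: shipping cost 576 + fixed 75 = 651.
Compare {W1, W3}: shipping cost 573 + fixed 114 = 687.
All other subsets cost ≥ 586. Minimum total cost: 515.

515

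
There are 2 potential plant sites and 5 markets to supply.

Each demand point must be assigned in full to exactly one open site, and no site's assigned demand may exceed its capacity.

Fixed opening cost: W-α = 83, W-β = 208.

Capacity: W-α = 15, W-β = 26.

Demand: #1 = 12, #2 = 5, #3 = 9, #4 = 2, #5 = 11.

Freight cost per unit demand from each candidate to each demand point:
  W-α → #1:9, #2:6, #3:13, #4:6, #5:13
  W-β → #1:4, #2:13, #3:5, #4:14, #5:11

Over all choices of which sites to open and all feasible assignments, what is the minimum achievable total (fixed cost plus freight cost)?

Open {W-α, W-β}; cheapest assignment that respects the capacities:
  W-α (cap 15, load 13): #4, #5 — cost 2×6 + 11×13 = 155
  W-β (cap 26, load 26): #1, #2, #3 — cost 12×4 + 5×13 + 9×5 = 158
  Shipping 313, fixed 291 → total 604.
  Any other capacity-feasible assignment to {W-α, W-β} ships for at least 313.
Total demand is 39 and no other set of sites has combined capacity ≥ 39, so {W-α, W-β} is the only feasible choice of open sites. Minimum: 604.

604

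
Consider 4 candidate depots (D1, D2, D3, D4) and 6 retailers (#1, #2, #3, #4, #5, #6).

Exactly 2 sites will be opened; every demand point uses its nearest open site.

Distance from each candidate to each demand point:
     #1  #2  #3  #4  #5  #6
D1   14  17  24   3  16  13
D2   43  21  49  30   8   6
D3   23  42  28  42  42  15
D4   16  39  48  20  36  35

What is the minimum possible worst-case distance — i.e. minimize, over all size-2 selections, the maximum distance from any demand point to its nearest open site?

24

Open {D1, D2}.
  Farthest demand point is #3 at distance 24 (to D1); all others are ≤ 24.
With {D1, D3} the worst case is 24.
With {D1, D4} the worst case is 24.
No size-2 selection achieves below 24.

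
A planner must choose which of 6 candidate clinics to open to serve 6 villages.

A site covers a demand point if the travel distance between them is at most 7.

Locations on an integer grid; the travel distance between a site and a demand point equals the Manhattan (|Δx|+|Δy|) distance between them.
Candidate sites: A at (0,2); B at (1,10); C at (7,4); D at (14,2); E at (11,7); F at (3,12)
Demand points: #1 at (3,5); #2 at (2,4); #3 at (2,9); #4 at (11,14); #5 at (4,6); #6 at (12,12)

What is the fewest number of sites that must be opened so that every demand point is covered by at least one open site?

2

Coverage sets (demand points within 7 of each site):
  A: {#1, #2}
  B: {#1, #2, #3, #5}
  C: {#1, #2, #5}
  D: {}
  E: {#4, #6}
  F: {#1, #3, #5}
No single site covers all 6 demand points.
But {B, E} covers everything, so the minimum is 2.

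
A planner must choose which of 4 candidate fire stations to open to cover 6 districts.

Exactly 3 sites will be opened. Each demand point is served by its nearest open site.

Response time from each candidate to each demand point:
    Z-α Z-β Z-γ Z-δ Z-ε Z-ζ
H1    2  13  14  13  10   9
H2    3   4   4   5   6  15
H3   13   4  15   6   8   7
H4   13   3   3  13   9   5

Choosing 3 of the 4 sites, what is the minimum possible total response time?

24

Open {H1, H2, H4}.
  Z-α→H1 2, Z-β→H4 3, Z-γ→H4 3, Z-δ→H2 5, Z-ε→H2 6, Z-ζ→H4 5  ⇒ total 24.
Compare {H2, H3, H4}: total 25.
Compare {H1, H3, H4}: total 27.
No size-3 selection does better; minimum is 24.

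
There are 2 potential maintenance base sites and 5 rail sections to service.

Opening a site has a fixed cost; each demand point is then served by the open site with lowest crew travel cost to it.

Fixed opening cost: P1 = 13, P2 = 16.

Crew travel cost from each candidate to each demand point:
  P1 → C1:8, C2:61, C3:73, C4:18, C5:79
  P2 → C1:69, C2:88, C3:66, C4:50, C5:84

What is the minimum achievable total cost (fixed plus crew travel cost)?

252

Open {P1}: assign each demand point to its cheapest open site.
  C1→P1 8, C2→P1 61, C3→P1 73, C4→P1 18, C5→P1 79
  crew travel cost 239, fixed 13 → total 252.
Compare {P1, P2}: crew travel cost 232 + fixed 29 = 261.
Compare {P2}: crew travel cost 357 + fixed 16 = 373.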